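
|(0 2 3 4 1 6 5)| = 7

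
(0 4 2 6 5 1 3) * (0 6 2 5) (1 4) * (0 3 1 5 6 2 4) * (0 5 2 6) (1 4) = (0 2 1 4) (3 6) 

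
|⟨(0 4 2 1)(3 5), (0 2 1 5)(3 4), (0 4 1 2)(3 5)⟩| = 360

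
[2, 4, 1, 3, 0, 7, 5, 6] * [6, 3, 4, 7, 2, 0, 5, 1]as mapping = [0→4, 1→2, 2→3, 3→7, 4→6, 5→1, 6→0, 7→5]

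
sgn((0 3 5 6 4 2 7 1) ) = -1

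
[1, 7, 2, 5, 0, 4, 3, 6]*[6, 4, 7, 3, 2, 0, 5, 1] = [4, 1, 7, 0, 6, 2, 3, 5]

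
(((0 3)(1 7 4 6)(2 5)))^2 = (1 4)(6 7)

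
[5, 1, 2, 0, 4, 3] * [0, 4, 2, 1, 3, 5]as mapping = [0→5, 1→4, 2→2, 3→0, 4→3, 5→1]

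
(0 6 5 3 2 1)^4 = (0 2 5)(1 3 6)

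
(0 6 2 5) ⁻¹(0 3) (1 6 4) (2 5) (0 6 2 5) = (0 5) (1 2 4) (3 6) 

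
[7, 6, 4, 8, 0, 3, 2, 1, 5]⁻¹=[4, 7, 6, 5, 2, 8, 1, 0, 3]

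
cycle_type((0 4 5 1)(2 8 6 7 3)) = 4.5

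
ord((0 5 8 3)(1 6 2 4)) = 4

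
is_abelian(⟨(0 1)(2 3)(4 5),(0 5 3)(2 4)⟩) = no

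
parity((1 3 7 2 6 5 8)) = even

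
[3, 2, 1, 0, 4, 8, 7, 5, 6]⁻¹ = [3, 2, 1, 0, 4, 7, 8, 6, 5]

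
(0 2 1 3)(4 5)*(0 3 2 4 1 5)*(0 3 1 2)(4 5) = (0 5 2 4 3 1)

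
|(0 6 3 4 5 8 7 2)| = 8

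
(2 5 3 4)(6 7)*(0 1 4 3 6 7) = (0 1 4 2 5 6)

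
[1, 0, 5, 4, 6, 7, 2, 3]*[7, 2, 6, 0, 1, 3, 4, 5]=[2, 7, 3, 1, 4, 5, 6, 0]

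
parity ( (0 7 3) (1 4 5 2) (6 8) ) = even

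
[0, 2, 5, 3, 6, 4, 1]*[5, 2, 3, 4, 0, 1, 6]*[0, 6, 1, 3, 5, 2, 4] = [2, 3, 6, 5, 4, 0, 1]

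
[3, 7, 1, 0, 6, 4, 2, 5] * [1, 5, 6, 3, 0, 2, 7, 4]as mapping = [0→3, 1→4, 2→5, 3→1, 4→7, 5→0, 6→6, 7→2]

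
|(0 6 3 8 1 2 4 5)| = 8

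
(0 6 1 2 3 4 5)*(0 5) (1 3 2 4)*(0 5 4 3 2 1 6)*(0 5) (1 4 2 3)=(0 5 2 4) (3 6) 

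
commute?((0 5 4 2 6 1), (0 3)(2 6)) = no:(0 5 4 2 6 1)*(0 3)(2 6) = (0 5 4 6 1 3), (0 3)(2 6)*(0 5 4 2 6 1) = (0 3 5 4 2 1)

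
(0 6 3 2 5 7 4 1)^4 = (0 5)(1 2)(3 4)(6 7)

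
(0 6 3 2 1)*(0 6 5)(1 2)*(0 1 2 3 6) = (0 5 1)(2 3)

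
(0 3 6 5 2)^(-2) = (0 5 3 2 6)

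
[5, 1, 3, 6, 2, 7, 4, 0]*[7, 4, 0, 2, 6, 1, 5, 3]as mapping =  [0→1, 1→4, 2→2, 3→5, 4→0, 5→3, 6→6, 7→7]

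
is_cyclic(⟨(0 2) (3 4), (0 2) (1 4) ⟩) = no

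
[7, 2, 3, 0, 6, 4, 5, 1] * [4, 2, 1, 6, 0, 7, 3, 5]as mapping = [0→5, 1→1, 2→6, 3→4, 4→3, 5→0, 6→7, 7→2]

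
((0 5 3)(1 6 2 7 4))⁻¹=(0 3 5)(1 4 7 2 6)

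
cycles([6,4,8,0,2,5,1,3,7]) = (0 6 1 4 2 8 7 3)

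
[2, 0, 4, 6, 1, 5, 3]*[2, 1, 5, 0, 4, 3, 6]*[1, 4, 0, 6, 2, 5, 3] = [5, 0, 2, 3, 4, 6, 1]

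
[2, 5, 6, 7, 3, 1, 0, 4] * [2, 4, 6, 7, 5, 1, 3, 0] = [6, 1, 3, 0, 7, 4, 2, 5]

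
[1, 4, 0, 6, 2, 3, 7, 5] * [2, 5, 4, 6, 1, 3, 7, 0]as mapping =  [0→5, 1→1, 2→2, 3→7, 4→4, 5→6, 6→0, 7→3]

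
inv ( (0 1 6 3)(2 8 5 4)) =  (0 3 6 1)(2 4 5 8)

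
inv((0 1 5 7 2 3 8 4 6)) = (0 6 4 8 3 2 7 5 1)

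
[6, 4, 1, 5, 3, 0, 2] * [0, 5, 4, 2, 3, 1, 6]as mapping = [0→6, 1→3, 2→5, 3→1, 4→2, 5→0, 6→4]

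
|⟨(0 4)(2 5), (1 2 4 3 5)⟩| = 360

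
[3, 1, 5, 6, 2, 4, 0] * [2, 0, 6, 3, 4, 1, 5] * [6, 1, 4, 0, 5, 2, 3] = [0, 6, 1, 2, 3, 5, 4]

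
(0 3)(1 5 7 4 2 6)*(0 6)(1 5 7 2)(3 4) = (0 4 1 7 3 6 5 2)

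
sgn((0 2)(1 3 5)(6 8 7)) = -1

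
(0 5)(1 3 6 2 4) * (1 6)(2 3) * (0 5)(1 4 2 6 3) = (1 6)(3 4)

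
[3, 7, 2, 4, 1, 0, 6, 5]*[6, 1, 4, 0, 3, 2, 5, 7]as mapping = [0→0, 1→7, 2→4, 3→3, 4→1, 5→6, 6→5, 7→2]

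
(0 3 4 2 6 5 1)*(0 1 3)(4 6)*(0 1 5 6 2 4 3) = (0 1 5)(2 3)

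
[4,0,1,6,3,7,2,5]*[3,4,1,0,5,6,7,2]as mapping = [0→5,1→3,2→4,3→7,4→0,5→2,6→1,7→6]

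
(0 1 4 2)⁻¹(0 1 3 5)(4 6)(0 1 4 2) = (1 4 3 5)(2 6)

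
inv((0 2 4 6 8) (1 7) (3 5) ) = (0 8 6 4 2) (1 7) (3 5) 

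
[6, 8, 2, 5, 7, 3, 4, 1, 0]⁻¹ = [8, 7, 2, 5, 6, 3, 0, 4, 1]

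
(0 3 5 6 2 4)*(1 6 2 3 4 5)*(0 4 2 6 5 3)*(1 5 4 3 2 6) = (0 6)(1 4 3 5)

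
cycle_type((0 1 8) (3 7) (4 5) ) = 2^2.3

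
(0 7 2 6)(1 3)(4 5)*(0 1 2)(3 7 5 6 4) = (0 5 3 2 4 6 1 7)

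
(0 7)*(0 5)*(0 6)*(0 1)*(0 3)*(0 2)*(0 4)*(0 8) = (0 7 5 6 1 3 2 4 8)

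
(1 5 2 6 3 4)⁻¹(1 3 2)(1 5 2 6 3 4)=(4 6 5)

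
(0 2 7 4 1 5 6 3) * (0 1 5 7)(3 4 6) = (0 2)(1 7 6 4 5 3)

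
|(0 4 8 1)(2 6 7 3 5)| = 20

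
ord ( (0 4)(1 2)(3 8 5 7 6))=10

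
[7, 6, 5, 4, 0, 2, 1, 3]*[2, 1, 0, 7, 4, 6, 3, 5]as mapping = [0→5, 1→3, 2→6, 3→4, 4→2, 5→0, 6→1, 7→7]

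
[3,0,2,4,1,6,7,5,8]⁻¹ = [1,4,2,0,3,7,5,6,8]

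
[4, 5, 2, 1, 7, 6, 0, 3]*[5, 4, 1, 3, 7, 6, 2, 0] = [7, 6, 1, 4, 0, 2, 5, 3]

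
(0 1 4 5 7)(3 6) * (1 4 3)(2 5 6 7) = (0 4 6 1 3 7)(2 5)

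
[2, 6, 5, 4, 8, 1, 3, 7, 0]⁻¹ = [8, 5, 0, 6, 3, 2, 1, 7, 4]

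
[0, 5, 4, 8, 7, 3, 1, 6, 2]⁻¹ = [0, 6, 8, 5, 2, 1, 7, 4, 3]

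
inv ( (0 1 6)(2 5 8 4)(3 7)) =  (0 6 1)(2 4 8 5)(3 7)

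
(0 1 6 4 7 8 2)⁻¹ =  (0 2 8 7 4 6 1)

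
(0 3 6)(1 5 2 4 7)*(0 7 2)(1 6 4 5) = (0 3 4 2 5)(6 7)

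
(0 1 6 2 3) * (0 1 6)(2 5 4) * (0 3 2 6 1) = (0 1 3)(4 6 5)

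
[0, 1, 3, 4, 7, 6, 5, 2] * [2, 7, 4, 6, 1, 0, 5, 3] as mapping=[0→2, 1→7, 2→6, 3→1, 4→3, 5→5, 6→0, 7→4] 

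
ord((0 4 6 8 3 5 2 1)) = 8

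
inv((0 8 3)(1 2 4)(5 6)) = (0 3 8)(1 4 2)(5 6)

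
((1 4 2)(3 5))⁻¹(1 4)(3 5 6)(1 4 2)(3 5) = (2 4)(3 6 5)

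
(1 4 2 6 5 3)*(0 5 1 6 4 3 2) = (0 5 2 4)(1 3 6)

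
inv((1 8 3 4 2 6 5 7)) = (1 7 5 6 2 4 3 8)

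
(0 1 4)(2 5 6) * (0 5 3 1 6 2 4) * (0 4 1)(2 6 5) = (0 5 6 1 4 2 3)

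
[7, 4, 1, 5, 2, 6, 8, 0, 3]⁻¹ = [7, 2, 4, 8, 1, 3, 5, 0, 6]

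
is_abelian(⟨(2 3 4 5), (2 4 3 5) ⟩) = no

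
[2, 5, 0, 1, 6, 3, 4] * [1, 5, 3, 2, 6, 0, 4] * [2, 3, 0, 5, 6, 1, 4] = [5, 2, 3, 1, 6, 0, 4]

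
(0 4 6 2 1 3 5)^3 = (0 2 5 6 3 4 1)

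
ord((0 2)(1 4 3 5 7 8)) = 6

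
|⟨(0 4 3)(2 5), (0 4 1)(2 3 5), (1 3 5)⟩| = 720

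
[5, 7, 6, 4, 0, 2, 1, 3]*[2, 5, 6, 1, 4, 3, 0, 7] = [3, 7, 0, 4, 2, 6, 5, 1]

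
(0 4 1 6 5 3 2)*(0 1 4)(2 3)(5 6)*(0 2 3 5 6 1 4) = (0 2 4)(1 6)(3 5)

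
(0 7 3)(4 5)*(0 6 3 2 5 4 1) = (0 7 2 5 1)(3 6)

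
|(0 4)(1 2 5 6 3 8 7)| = 14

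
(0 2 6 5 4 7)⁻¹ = (0 7 4 5 6 2)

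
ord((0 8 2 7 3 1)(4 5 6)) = 6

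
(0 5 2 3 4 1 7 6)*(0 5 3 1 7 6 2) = (0 3 4 7 2 1 6 5)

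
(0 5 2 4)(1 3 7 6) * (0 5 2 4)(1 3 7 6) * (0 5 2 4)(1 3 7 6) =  (0 4 2 5)(1 6 7 3)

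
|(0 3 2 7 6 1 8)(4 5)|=14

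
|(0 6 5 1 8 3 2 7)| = 8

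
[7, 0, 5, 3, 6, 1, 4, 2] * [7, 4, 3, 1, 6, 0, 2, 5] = [5, 7, 0, 1, 2, 4, 6, 3]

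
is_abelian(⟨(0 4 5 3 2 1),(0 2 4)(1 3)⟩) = no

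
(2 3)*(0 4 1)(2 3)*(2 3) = (0 4 1)(2 3)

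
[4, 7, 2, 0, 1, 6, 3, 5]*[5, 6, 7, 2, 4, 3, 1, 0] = [4, 0, 7, 5, 6, 1, 2, 3]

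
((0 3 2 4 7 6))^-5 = (0 3 2 4 7 6)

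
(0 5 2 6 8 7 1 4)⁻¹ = (0 4 1 7 8 6 2 5)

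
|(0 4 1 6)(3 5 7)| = 12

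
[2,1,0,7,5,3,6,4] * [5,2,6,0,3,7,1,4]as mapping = [0→6,1→2,2→5,3→4,4→7,5→0,6→1,7→3]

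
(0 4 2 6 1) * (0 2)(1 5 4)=(0 1 2 6 5 4)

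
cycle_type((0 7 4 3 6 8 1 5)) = 8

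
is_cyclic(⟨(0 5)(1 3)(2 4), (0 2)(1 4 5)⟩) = no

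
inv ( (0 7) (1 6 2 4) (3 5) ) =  (0 7) (1 4 2 6) (3 5) 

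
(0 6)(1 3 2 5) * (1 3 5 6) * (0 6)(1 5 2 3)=(0 5 1 2)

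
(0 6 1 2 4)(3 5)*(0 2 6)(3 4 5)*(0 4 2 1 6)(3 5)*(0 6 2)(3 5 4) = (0 3 4 1 6 2 5)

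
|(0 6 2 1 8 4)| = 6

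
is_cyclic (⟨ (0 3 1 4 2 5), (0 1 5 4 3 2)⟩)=no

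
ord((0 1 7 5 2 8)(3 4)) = 6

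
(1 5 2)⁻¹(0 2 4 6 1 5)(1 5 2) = (0 1 4 6 5 2)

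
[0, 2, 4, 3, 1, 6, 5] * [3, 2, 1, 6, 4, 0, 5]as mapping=[0→3, 1→1, 2→4, 3→6, 4→2, 5→5, 6→0]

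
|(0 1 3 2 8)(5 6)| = 10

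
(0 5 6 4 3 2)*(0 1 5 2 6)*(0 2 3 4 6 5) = (0 3 5 2 1)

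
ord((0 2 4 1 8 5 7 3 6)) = 9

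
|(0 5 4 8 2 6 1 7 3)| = 9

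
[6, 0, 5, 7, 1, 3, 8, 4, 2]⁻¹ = [1, 4, 8, 5, 7, 2, 0, 3, 6]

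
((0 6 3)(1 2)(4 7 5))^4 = (0 6 3)(4 7 5)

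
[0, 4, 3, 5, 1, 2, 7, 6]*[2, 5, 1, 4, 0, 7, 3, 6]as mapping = [0→2, 1→0, 2→4, 3→7, 4→5, 5→1, 6→6, 7→3]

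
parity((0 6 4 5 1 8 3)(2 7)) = odd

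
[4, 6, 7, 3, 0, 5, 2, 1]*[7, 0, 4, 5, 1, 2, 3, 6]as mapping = [0→1, 1→3, 2→6, 3→5, 4→7, 5→2, 6→4, 7→0]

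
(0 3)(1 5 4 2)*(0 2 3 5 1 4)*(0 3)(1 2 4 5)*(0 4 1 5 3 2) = (0 5 2 3 1)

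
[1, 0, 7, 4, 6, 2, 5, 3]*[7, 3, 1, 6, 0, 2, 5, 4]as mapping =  [0→3, 1→7, 2→4, 3→0, 4→5, 5→1, 6→2, 7→6]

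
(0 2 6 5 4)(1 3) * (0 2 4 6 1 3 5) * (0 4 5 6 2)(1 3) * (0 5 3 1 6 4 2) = (0 3 6 2 1 4 5)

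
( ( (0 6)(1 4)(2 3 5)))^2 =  (2 5 3)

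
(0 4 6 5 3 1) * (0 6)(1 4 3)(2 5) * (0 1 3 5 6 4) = (0 5 3)(1 4)(2 6)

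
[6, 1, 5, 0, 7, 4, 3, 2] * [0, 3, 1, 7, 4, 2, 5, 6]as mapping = [0→5, 1→3, 2→2, 3→0, 4→6, 5→4, 6→7, 7→1]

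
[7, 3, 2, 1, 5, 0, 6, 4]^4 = [0, 1, 2, 3, 4, 5, 6, 7]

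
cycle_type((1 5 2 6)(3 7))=2.4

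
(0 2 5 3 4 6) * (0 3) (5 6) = (0 2 6 3 4 5) 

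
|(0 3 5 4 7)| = 5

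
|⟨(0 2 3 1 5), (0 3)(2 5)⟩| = 60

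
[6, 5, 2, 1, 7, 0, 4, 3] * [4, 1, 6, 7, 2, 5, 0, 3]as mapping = [0→0, 1→5, 2→6, 3→1, 4→3, 5→4, 6→2, 7→7]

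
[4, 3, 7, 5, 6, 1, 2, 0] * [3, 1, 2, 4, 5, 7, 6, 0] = [5, 4, 0, 7, 6, 1, 2, 3]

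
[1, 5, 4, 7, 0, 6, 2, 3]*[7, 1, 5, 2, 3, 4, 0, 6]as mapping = [0→1, 1→4, 2→3, 3→6, 4→7, 5→0, 6→5, 7→2]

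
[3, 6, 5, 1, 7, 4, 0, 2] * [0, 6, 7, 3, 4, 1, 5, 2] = [3, 5, 1, 6, 2, 4, 0, 7]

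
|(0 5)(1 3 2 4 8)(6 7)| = 10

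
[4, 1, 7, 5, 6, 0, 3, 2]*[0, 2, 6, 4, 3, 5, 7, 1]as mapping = [0→3, 1→2, 2→1, 3→5, 4→7, 5→0, 6→4, 7→6]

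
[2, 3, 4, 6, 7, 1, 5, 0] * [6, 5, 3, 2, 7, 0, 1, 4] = [3, 2, 7, 1, 4, 5, 0, 6]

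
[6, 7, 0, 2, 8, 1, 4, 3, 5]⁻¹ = [2, 5, 3, 7, 6, 8, 0, 1, 4]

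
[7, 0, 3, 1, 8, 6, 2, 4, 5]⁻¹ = [1, 3, 6, 2, 7, 8, 5, 0, 4]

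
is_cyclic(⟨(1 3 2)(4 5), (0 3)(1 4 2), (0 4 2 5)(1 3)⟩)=no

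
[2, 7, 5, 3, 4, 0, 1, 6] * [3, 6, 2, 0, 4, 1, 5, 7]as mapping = [0→2, 1→7, 2→1, 3→0, 4→4, 5→3, 6→6, 7→5]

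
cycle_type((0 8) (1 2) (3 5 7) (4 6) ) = 2^3.3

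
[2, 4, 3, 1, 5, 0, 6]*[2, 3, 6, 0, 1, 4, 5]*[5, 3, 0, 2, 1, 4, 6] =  [6, 3, 5, 2, 1, 0, 4]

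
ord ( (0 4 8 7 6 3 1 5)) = 8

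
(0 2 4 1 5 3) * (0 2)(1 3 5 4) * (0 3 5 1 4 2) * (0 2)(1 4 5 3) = (0 1)(2 5 4 3)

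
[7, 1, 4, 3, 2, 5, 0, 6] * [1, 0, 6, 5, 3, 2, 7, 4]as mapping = [0→4, 1→0, 2→3, 3→5, 4→6, 5→2, 6→1, 7→7]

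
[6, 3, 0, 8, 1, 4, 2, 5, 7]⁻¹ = [2, 4, 6, 1, 5, 7, 0, 8, 3]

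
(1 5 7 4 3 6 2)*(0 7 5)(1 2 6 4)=(0 7 1)(3 4)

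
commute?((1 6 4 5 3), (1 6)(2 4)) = no:(1 6 4 5 3) * (1 6)(2 4) = (2 4 5 3 6), (1 6)(2 4) * (1 6 4 5 3) = (1 4 2 5 3)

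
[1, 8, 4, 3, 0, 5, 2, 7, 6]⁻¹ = [4, 0, 6, 3, 2, 5, 8, 7, 1]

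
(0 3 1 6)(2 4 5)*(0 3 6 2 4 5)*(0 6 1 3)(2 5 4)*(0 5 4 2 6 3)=(0 1 4 3)(5 6)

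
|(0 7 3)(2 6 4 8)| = 12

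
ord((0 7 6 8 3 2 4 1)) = 8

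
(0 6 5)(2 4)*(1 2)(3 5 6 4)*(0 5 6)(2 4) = (0 2 3 6)(1 4)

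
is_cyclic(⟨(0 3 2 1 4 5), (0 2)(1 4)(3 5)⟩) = no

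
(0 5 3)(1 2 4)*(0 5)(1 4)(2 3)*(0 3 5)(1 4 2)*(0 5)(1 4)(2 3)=(0 2 1)(3 5 4)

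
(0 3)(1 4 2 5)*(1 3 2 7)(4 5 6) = (0 2 6 4 7 1 5 3)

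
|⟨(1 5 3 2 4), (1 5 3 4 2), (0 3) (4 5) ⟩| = 360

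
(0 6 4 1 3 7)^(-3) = (0 1)(3 6)(4 7)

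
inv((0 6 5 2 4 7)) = (0 7 4 2 5 6)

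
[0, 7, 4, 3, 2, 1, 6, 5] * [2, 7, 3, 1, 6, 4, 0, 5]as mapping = [0→2, 1→5, 2→6, 3→1, 4→3, 5→7, 6→0, 7→4]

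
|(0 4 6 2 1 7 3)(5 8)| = 14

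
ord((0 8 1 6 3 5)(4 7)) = 6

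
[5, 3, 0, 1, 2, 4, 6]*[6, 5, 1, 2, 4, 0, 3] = [0, 2, 6, 5, 1, 4, 3]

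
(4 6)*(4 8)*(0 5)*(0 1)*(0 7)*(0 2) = (0 5 1 7 2)(4 6 8)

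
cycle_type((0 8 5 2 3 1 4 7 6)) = 9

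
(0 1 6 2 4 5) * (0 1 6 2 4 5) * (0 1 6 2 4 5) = (0 2)(1 4)(5 6)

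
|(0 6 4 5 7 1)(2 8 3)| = 6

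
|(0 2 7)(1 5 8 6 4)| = 15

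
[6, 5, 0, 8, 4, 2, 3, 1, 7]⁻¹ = [2, 7, 5, 6, 4, 1, 0, 8, 3]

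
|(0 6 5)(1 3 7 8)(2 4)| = 12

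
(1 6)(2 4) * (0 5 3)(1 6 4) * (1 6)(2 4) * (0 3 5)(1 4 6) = (1 2)(4 6)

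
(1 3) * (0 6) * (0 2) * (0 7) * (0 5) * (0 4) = (0 6 2 7 5 4)(1 3)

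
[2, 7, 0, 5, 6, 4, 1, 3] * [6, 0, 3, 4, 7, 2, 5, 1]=[3, 1, 6, 2, 5, 7, 0, 4]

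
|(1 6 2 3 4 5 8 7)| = 8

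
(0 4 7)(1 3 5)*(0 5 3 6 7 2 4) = (1 6 7 5)(2 4)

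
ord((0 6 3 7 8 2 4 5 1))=9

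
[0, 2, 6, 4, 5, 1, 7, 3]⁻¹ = [0, 5, 1, 7, 3, 4, 2, 6]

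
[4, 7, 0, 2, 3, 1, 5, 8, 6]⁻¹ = [2, 5, 3, 4, 0, 6, 8, 1, 7]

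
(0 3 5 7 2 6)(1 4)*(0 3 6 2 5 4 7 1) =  (0 6 3 4)(1 7 5)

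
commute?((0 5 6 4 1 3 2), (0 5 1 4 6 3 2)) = no:(0 5 6 4 1 3 2)*(0 5 1 4 6 3 2) = (0 1 2 5 3), (0 5 1 4 6 3 2)*(0 5 6 4 1 3 2) = (0 6 2 5 3)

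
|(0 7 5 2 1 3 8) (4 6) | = 14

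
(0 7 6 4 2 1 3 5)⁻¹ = (0 5 3 1 2 4 6 7)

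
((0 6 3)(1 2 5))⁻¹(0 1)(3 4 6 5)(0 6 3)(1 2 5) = (0 4 3 1)(2 6)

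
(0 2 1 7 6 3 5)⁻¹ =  (0 5 3 6 7 1 2)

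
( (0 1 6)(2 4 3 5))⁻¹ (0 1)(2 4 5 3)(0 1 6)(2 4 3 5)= (1 6)(2 5 4 3)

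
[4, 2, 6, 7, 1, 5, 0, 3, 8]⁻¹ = [6, 4, 1, 7, 0, 5, 2, 3, 8]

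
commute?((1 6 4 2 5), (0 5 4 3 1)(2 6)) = no:(1 6 4 2 5)*(0 5 4 3 1)(2 6) = (0 5)(1 2 4 6 3), (0 5 4 3 1)(2 6)*(1 6 4 2 5) = (0 1)(2 4 3 6 5)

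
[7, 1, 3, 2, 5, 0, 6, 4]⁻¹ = [5, 1, 3, 2, 7, 4, 6, 0]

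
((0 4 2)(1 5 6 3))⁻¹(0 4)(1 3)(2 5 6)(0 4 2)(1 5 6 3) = (0 6 3)(1 5)(2 4)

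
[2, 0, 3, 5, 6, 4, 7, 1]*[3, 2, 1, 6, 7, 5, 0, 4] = [1, 3, 6, 5, 0, 7, 4, 2]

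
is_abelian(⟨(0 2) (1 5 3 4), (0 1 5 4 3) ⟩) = no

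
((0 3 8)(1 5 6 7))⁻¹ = (0 8 3)(1 7 6 5)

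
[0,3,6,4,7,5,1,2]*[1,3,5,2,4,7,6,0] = [1,2,6,4,0,7,3,5]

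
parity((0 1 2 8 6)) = even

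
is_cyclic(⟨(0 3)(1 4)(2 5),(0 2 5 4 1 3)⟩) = no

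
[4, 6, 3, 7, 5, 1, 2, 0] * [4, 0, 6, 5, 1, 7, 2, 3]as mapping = [0→1, 1→2, 2→5, 3→3, 4→7, 5→0, 6→6, 7→4]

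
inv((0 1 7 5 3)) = (0 3 5 7 1)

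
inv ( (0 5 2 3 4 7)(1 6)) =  (0 7 4 3 2 5)(1 6)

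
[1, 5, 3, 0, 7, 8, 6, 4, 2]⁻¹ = [3, 0, 8, 2, 7, 1, 6, 4, 5]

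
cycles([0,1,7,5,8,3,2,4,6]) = (2 7 4 8 6)(3 5)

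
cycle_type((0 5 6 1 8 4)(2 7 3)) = 3.6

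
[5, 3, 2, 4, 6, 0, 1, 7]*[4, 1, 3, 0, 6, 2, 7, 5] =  [2, 0, 3, 6, 7, 4, 1, 5]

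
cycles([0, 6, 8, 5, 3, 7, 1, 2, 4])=(1 6)(2 8 4 3 5 7)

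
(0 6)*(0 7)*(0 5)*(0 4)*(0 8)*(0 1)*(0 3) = (0 6 7 5 4 8 1 3)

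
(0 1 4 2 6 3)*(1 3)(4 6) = (0 3)(1 6)(2 4)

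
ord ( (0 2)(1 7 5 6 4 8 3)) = 14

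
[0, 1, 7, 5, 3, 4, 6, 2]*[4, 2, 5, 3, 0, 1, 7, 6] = [4, 2, 6, 1, 3, 0, 7, 5]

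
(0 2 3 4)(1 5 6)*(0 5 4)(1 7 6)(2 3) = (0 3)(1 4 5)(6 7)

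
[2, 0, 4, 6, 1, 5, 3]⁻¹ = [1, 4, 0, 6, 2, 5, 3]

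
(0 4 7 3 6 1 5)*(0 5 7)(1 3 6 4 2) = (0 2 1 7 6 3 4)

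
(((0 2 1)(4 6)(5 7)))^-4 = (0 1 2)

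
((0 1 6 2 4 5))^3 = (0 2)(1 4)(5 6)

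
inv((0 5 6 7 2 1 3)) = (0 3 1 2 7 6 5)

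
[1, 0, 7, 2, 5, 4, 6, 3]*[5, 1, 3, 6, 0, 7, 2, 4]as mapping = [0→1, 1→5, 2→4, 3→3, 4→7, 5→0, 6→2, 7→6]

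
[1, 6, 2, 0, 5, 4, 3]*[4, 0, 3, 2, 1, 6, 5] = [0, 5, 3, 4, 6, 1, 2]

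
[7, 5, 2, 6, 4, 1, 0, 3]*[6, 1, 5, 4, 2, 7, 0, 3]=[3, 7, 5, 0, 2, 1, 6, 4] 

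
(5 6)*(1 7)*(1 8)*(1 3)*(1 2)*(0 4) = (0 4)(1 7 8 3 2)(5 6)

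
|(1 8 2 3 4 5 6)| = 7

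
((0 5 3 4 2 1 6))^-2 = (0 1 4 5 6 2 3)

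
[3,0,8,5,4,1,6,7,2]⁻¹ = [1,5,8,0,4,3,6,7,2]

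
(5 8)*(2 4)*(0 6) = (0 6)(2 4)(5 8)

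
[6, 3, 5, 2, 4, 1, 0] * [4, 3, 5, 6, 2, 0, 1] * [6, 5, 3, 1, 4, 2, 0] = [5, 0, 6, 2, 3, 1, 4]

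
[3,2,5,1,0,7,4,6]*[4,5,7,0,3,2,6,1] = [0,7,2,5,4,1,3,6]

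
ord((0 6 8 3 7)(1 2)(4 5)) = 10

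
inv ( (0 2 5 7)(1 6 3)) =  (0 7 5 2)(1 3 6)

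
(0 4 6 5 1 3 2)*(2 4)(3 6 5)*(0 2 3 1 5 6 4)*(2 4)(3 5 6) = (0 5 6 1 2 4 3)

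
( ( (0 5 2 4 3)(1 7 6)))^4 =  (0 3 4 2 5)(1 7 6)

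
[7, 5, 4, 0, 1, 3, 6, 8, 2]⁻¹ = [3, 4, 8, 5, 2, 1, 6, 0, 7]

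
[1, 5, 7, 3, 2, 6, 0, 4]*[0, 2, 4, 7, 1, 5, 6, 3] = [2, 5, 3, 7, 4, 6, 0, 1]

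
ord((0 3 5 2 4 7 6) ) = 7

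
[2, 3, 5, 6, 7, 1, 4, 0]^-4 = [3, 7, 6, 0, 5, 4, 2, 1]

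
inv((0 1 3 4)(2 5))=(0 4 3 1)(2 5)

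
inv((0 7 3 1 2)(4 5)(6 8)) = (0 2 1 3 7)(4 5)(6 8)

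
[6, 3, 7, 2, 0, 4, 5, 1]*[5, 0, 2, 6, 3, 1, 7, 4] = [7, 6, 4, 2, 5, 3, 1, 0]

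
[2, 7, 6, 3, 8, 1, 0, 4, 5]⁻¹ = [6, 5, 0, 3, 7, 8, 2, 1, 4]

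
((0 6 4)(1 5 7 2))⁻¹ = (0 4 6)(1 2 7 5)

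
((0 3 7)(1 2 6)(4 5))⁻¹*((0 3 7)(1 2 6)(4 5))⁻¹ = (0 3 7)(1 2 6)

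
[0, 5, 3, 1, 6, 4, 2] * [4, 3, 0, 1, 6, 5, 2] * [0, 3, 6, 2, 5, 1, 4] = [5, 1, 3, 2, 6, 4, 0]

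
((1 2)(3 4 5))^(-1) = (1 2)(3 5 4)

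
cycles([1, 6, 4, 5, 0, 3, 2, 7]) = (0 1 6 2 4)(3 5)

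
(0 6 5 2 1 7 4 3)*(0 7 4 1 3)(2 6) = (0 2 3 7 1 4)(5 6)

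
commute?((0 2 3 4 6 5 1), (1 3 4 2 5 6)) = no:(0 2 3 4 6 5 1)*(1 3 4 2 5 6) = (0 5 3 2 4 1), (1 3 4 2 5 6)*(0 2 3 4 6 5 1) = (0 2 1 4 3 6)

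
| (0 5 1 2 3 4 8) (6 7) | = 14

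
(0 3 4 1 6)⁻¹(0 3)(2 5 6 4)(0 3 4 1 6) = (0 1 2 5)(3 4)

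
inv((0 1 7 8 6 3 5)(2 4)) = (0 5 3 6 8 7 1)(2 4)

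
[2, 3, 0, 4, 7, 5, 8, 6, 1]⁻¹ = [2, 8, 0, 1, 3, 5, 7, 4, 6]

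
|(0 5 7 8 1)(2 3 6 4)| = 20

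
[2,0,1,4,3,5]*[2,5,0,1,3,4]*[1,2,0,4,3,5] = [1,0,5,4,2,3]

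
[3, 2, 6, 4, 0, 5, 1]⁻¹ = [4, 6, 1, 0, 3, 5, 2]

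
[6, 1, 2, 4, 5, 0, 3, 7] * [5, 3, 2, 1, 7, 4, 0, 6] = [0, 3, 2, 7, 4, 5, 1, 6]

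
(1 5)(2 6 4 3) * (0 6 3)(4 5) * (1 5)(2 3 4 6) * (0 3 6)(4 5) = (0 2 5 4 3 6 1)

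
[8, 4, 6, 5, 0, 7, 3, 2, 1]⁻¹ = [4, 8, 7, 6, 1, 3, 2, 5, 0]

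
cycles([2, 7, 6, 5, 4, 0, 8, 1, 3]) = (0 2 6 8 3 5) (1 7) 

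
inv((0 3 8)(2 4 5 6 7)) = (0 8 3)(2 7 6 5 4)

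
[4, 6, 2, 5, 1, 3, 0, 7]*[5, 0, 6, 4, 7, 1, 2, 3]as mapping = [0→7, 1→2, 2→6, 3→1, 4→0, 5→4, 6→5, 7→3]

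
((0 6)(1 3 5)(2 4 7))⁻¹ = (0 6)(1 5 3)(2 7 4)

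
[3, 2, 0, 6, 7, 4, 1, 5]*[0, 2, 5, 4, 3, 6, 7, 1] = [4, 5, 0, 7, 1, 3, 2, 6]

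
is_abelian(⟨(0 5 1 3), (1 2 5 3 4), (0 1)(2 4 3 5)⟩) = no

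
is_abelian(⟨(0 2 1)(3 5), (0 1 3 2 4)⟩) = no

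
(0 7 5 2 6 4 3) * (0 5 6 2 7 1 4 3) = (0 1 4)(3 5 7 6)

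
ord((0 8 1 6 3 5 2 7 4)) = 9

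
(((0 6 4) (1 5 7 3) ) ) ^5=(0 4 6) (1 5 7 3) 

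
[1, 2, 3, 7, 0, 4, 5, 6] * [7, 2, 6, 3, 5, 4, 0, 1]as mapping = [0→2, 1→6, 2→3, 3→1, 4→7, 5→5, 6→4, 7→0]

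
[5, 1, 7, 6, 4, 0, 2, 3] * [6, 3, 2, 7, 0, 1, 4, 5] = [1, 3, 5, 4, 0, 6, 2, 7]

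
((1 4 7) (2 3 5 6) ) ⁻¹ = (1 7 4) (2 6 5 3) 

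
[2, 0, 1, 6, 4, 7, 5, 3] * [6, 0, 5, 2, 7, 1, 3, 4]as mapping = [0→5, 1→6, 2→0, 3→3, 4→7, 5→4, 6→1, 7→2]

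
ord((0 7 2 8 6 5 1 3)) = 8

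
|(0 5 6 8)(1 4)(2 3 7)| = 12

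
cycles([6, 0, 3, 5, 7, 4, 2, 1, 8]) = (0 6 2 3 5 4 7 1)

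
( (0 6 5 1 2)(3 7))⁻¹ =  (0 2 1 5 6)(3 7)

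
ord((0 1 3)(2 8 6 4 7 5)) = 6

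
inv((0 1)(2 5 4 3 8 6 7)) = (0 1)(2 7 6 8 3 4 5)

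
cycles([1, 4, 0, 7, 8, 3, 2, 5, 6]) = (0 1 4 8 6 2)(3 7 5)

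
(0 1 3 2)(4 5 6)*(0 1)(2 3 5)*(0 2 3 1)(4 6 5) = (0 2)(1 4 3)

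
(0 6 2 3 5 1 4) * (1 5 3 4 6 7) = (0 7 1 6 2 4)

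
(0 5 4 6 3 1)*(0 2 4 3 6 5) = (1 2 4 5 3)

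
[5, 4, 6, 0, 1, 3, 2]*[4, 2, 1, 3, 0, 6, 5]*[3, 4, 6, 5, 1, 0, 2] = [2, 3, 0, 1, 6, 5, 4]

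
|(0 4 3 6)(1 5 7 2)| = 4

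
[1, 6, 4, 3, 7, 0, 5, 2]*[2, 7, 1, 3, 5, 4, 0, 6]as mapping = [0→7, 1→0, 2→5, 3→3, 4→6, 5→2, 6→4, 7→1]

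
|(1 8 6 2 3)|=5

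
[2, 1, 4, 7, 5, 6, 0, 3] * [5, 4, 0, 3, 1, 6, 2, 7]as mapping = [0→0, 1→4, 2→1, 3→7, 4→6, 5→2, 6→5, 7→3]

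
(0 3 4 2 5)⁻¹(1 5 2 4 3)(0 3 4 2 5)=(0 5 2 4 1)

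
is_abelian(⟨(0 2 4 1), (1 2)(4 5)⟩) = no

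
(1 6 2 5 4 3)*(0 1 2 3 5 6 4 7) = (0 1 4 5 7)(2 6 3)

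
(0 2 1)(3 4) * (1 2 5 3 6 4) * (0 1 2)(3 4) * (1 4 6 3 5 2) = (0 2)(1 4 3)(5 6)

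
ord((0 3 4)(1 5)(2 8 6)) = 6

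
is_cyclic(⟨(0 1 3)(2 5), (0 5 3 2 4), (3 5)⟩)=no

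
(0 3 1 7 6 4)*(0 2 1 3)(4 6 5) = (1 7 5 4 2)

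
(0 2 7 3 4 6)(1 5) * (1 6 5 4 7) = (0 2 1 4 5 6)(3 7)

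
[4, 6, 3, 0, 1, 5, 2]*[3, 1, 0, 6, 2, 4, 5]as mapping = [0→2, 1→5, 2→6, 3→3, 4→1, 5→4, 6→0]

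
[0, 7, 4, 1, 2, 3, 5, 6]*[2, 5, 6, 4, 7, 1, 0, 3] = [2, 3, 7, 5, 6, 4, 1, 0]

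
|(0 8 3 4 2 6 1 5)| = 8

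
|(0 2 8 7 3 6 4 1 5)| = 9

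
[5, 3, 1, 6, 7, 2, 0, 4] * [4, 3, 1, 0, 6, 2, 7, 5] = [2, 0, 3, 7, 5, 1, 4, 6]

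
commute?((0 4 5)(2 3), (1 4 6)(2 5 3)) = no:(0 4 5)(2 3)*(1 4 6)(2 5 3) = (0 6 1 4 3 5), (1 4 6)(2 5 3)*(0 4 5)(2 3) = (0 4 6 1 5 2)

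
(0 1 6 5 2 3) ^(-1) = (0 3 2 5 6 1) 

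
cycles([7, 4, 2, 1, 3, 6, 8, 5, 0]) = (0 7 5 6 8)(1 4 3)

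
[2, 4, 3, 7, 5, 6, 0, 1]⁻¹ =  [6, 7, 0, 2, 1, 4, 5, 3]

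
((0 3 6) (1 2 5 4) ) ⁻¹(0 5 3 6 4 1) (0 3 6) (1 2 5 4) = (0 1 2 3 4 6) 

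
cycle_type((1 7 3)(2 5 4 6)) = 3.4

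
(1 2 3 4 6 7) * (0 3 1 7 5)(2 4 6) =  (0 3 6 5)(1 4 2)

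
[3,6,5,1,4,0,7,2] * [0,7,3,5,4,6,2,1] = [5,2,6,7,4,0,1,3]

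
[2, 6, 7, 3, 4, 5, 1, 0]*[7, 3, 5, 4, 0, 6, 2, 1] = [5, 2, 1, 4, 0, 6, 3, 7]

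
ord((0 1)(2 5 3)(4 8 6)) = 6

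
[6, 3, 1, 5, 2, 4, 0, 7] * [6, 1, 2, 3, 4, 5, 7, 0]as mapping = [0→7, 1→3, 2→1, 3→5, 4→2, 5→4, 6→6, 7→0]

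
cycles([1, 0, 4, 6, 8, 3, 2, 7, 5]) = (0 1) (2 4 8 5 3 6) 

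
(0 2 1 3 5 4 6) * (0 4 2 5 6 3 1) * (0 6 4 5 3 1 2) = (0 3 4 1 2 6 5)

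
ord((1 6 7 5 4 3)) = 6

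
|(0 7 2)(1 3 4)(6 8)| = 6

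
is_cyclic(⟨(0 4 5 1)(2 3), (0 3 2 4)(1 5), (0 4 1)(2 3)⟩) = no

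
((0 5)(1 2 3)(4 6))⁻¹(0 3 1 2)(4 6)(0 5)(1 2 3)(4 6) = (1 2 3 5)(4 6)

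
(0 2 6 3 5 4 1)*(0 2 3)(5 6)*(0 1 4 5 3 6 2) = (0 6 1)(2 3)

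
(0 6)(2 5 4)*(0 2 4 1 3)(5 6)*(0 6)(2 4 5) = (0 2)(1 3 6 4 5)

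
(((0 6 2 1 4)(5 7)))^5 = (5 7)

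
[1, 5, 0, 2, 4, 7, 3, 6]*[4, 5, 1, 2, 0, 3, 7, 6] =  [5, 3, 4, 1, 0, 6, 2, 7]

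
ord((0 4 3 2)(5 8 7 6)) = 4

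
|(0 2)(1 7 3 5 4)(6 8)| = 10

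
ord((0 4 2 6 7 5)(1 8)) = 6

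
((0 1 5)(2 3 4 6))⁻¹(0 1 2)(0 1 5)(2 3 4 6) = (1 5 3)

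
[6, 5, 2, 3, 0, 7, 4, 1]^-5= [6, 5, 2, 3, 0, 7, 4, 1]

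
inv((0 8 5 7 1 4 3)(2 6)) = (0 3 4 1 7 5 8)(2 6)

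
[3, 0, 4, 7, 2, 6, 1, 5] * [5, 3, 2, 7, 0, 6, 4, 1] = [7, 5, 0, 1, 2, 4, 3, 6]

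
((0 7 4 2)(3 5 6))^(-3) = (0 7 4 2)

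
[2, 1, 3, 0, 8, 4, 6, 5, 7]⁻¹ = [3, 1, 0, 2, 5, 7, 6, 8, 4]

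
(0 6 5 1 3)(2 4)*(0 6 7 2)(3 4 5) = (0 7 2 5 1 4)(3 6)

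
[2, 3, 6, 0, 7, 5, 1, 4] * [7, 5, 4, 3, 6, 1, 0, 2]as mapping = [0→4, 1→3, 2→0, 3→7, 4→2, 5→1, 6→5, 7→6]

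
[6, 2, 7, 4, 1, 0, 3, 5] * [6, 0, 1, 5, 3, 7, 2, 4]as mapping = [0→2, 1→1, 2→4, 3→3, 4→0, 5→6, 6→5, 7→7]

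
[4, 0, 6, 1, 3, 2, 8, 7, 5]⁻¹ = [1, 3, 5, 4, 0, 8, 2, 7, 6]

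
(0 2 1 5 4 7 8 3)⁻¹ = (0 3 8 7 4 5 1 2)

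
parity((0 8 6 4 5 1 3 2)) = odd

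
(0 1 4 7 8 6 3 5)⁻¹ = (0 5 3 6 8 7 4 1)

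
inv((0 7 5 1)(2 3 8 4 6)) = (0 1 5 7)(2 6 4 8 3)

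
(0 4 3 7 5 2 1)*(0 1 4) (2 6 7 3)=(2 4) (5 6 7) 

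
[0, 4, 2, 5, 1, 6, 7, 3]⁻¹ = [0, 4, 2, 7, 1, 3, 5, 6]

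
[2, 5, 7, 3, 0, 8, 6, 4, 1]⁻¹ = [4, 8, 0, 3, 7, 1, 6, 2, 5]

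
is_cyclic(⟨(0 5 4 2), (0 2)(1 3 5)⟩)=no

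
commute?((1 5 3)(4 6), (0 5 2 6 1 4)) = no:(1 5 3)(4 6)*(0 5 2 6 1 4) = (0 5 3 4 1 2 6), (0 5 2 6 1 4)*(1 5 3)(4 6) = (0 3 1 6 5 2 4)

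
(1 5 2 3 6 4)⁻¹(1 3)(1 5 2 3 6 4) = (5 6)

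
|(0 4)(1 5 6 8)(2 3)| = 4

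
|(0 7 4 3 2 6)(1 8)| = 6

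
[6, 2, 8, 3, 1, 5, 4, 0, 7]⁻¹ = [7, 4, 1, 3, 6, 5, 0, 8, 2]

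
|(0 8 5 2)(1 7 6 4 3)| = 20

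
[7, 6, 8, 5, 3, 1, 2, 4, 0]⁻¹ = [8, 5, 6, 4, 7, 3, 1, 0, 2]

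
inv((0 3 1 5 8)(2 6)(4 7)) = (0 8 5 1 3)(2 6)(4 7)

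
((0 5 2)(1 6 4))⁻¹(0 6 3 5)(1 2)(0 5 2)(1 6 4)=(0 6)(2 5 4 3)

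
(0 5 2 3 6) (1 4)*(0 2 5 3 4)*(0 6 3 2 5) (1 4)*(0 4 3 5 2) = (1 6 2) (3 5 4) 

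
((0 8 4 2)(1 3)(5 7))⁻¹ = (0 2 4 8)(1 3)(5 7)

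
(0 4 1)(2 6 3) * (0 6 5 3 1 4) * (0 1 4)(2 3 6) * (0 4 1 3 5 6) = (0 3 5)(1 2 6)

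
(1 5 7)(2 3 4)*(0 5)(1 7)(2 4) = (0 5 1)(2 3)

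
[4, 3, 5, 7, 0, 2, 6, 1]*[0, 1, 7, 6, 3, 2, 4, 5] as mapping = [0→3, 1→6, 2→2, 3→5, 4→0, 5→7, 6→4, 7→1] 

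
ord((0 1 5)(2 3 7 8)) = 12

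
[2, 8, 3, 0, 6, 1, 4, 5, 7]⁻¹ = [3, 5, 0, 2, 6, 7, 4, 8, 1]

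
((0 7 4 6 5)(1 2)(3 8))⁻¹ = (0 5 6 4 7)(1 2)(3 8)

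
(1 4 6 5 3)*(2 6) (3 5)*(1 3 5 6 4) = (2 4) (5 6) 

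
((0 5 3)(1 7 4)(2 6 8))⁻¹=(0 3 5)(1 4 7)(2 8 6)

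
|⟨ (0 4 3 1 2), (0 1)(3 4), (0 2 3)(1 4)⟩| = 120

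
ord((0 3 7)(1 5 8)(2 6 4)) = 3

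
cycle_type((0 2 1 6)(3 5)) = 2.4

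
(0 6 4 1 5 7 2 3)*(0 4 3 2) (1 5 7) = (0 6 3 4 5 1 7) 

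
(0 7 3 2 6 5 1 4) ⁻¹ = (0 4 1 5 6 2 3 7) 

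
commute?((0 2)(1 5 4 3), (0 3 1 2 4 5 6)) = no:(0 2)(1 5 4 3)*(0 3 1 2 4 5 6) = (0 4 1 6)(2 3), (0 3 1 2 4 5 6)*(0 2)(1 5 4 3) = (0 1)(2 3 5 6)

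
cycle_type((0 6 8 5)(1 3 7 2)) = 4^2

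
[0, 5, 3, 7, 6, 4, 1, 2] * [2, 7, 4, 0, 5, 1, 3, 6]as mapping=[0→2, 1→1, 2→0, 3→6, 4→3, 5→5, 6→7, 7→4]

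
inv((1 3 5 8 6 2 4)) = (1 4 2 6 8 5 3)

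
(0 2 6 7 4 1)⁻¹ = (0 1 4 7 6 2)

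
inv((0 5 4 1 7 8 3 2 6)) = (0 6 2 3 8 7 1 4 5)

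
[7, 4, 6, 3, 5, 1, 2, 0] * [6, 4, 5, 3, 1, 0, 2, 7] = [7, 1, 2, 3, 0, 4, 5, 6]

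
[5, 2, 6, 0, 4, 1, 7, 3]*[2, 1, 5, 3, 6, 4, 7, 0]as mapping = [0→4, 1→5, 2→7, 3→2, 4→6, 5→1, 6→0, 7→3]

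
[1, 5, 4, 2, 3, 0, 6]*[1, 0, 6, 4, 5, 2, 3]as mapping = [0→0, 1→2, 2→5, 3→6, 4→4, 5→1, 6→3]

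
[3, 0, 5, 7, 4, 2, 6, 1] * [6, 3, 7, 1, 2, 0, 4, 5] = [1, 6, 0, 5, 2, 7, 4, 3]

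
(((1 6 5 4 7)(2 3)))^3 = (1 4 6 7 5)(2 3)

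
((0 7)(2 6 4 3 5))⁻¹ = (0 7)(2 5 3 4 6)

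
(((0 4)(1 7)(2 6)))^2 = ()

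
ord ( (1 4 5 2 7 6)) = 6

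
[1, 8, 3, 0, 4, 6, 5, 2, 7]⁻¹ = [3, 0, 7, 2, 4, 6, 5, 8, 1]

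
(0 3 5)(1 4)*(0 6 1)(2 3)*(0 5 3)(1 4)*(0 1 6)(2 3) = (0 3 2 1 6 4 5)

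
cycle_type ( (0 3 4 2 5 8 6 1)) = 8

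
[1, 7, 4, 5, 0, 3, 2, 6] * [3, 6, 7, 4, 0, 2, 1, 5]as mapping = [0→6, 1→5, 2→0, 3→2, 4→3, 5→4, 6→7, 7→1]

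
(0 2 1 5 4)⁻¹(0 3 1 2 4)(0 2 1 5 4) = (0 2 3 5 1)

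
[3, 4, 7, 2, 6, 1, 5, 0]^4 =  [0, 1, 2, 3, 4, 5, 6, 7]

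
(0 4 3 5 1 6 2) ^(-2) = (0 6 5 4 2 1 3) 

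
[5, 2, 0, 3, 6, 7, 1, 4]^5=[1, 4, 6, 3, 5, 2, 7, 0]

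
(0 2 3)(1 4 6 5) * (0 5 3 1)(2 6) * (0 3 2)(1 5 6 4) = (0 4)(2 5 3 6)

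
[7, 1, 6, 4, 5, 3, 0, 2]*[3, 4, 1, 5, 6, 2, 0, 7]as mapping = [0→7, 1→4, 2→0, 3→6, 4→2, 5→5, 6→3, 7→1]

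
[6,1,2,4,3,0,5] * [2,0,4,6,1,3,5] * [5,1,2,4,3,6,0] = [6,5,3,1,0,2,4]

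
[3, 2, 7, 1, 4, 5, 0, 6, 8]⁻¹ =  [6, 3, 1, 0, 4, 5, 7, 2, 8]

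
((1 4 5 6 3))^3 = (1 6 4 3 5)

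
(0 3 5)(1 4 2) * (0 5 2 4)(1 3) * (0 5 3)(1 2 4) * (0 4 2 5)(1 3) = (0 5 1)(2 4 3)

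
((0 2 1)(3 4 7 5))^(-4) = (0 1 2)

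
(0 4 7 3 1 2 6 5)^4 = (0 1)(2 4)(3 5)(6 7)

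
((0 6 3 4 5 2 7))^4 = (0 5 6 2 3 7 4)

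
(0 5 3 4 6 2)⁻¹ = (0 2 6 4 3 5)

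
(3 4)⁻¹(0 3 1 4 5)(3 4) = (0 4 1 3 5)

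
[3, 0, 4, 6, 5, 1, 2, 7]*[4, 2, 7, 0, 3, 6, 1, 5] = [0, 4, 3, 1, 6, 2, 7, 5]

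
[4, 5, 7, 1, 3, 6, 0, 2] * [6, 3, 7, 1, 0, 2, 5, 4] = [0, 2, 4, 3, 1, 5, 6, 7]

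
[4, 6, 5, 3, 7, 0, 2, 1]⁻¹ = [5, 7, 6, 3, 0, 2, 1, 4]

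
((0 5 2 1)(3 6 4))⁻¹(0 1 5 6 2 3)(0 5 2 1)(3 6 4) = (0 2 4 1 6 5)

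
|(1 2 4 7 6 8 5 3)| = 8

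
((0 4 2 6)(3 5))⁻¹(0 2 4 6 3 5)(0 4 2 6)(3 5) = (0 5 3 4 6 2)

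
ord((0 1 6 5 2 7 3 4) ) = 8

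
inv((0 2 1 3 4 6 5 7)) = (0 7 5 6 4 3 1 2)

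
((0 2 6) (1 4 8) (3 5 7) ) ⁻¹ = (0 6 2) (1 8 4) (3 7 5) 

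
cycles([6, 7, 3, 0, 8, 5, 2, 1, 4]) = (0 6 2 3)(1 7)(4 8)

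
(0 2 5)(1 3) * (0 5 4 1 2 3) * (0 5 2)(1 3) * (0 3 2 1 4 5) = (0 4 2 5 1)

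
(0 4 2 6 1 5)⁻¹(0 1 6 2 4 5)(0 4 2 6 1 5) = (0 4 5 1 6 2)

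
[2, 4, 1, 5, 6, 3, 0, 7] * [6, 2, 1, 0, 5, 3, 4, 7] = [1, 5, 2, 3, 4, 0, 6, 7]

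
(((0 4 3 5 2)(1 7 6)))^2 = (0 3 2 4 5)(1 6 7)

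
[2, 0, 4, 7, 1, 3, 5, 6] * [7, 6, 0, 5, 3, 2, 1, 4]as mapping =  [0→0, 1→7, 2→3, 3→4, 4→6, 5→5, 6→2, 7→1]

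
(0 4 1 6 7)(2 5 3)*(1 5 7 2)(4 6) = (0 6 2 7)(1 4 5 3)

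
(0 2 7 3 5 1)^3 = (0 3)(1 7)(2 5)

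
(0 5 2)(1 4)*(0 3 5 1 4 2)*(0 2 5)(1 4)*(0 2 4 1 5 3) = (0 1 3 2)(4 5)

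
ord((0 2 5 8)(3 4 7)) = 12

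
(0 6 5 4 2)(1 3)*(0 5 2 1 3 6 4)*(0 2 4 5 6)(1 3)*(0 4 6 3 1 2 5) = (1 4)(2 3)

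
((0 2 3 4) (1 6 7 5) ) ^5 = (0 2 3 4) (1 6 7 5) 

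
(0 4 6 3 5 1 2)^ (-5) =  (0 6 5 2 4 3 1)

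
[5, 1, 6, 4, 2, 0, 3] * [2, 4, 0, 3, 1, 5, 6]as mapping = [0→5, 1→4, 2→6, 3→1, 4→0, 5→2, 6→3]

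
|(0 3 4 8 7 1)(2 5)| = 6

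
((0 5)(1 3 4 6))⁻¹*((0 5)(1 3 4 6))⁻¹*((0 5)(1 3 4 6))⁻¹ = (0 5)(1 3 4 6)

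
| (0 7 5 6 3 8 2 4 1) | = 9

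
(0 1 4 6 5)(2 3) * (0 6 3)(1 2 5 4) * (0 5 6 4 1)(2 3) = (0 3 6 1)(2 5 4)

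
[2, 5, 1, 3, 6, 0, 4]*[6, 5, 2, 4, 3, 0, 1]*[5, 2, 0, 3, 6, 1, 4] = [0, 5, 1, 6, 2, 4, 3]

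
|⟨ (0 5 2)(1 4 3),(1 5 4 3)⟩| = 120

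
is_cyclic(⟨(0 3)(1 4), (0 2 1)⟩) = no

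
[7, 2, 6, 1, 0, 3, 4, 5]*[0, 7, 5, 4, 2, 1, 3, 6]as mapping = [0→6, 1→5, 2→3, 3→7, 4→0, 5→4, 6→2, 7→1]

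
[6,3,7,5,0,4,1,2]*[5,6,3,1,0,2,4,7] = [4,1,7,2,5,0,6,3]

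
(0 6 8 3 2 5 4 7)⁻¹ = (0 7 4 5 2 3 8 6)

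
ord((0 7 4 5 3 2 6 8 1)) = 9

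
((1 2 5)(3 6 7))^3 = ()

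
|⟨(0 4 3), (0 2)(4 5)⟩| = 60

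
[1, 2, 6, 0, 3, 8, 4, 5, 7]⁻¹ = [3, 0, 1, 4, 6, 7, 2, 8, 5]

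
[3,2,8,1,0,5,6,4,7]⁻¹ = [4,3,1,0,7,5,6,8,2]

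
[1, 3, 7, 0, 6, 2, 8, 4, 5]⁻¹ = [3, 0, 5, 1, 7, 8, 4, 2, 6]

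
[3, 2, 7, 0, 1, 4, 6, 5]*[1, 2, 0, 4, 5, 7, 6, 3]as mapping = [0→4, 1→0, 2→3, 3→1, 4→2, 5→5, 6→6, 7→7]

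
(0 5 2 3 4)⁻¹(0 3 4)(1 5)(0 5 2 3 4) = (0 5 4)(1 2)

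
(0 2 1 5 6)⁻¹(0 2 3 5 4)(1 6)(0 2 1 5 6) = (0 5)(1 3 6 4 2)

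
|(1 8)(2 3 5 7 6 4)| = 6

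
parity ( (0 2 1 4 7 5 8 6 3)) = even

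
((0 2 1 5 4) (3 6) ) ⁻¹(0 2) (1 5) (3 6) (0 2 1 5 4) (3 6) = (1 2) (3 6) (4 5) 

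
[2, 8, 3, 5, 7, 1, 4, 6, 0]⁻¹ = [8, 5, 0, 2, 6, 3, 7, 4, 1]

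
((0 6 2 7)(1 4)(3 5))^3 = (0 7 2 6)(1 4)(3 5)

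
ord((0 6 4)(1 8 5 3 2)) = 15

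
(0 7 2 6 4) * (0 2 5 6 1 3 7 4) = (0 4 2 1 3 7 5 6)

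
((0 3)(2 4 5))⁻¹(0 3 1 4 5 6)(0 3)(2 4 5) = (0 1 5 2 6 3)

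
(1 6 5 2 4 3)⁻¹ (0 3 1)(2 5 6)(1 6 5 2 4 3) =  (0 1 6)(2 5 4)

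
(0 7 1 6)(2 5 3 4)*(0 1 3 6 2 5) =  (0 7 3 4 5 6 1 2)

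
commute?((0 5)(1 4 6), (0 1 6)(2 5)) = no:(0 5)(1 4 6)*(0 1 6)(2 5) = (0 2 5 1 4), (0 1 6)(2 5)*(0 5)(1 4 6) = (0 4 6 5 2)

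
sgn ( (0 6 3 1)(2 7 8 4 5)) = -1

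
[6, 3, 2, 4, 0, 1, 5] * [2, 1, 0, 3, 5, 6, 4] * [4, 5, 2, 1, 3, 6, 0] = [3, 1, 4, 6, 2, 5, 0] 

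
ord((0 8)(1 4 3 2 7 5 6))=14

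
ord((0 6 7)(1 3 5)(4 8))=6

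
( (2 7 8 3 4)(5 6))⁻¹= (2 4 3 8 7)(5 6)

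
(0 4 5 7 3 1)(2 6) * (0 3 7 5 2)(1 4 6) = (0 6)(1 3 4 2)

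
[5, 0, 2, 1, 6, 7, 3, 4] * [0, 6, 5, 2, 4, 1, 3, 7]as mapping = [0→1, 1→0, 2→5, 3→6, 4→3, 5→7, 6→2, 7→4]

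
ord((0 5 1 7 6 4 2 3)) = 8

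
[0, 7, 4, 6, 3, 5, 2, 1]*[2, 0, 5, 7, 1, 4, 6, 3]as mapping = [0→2, 1→3, 2→1, 3→6, 4→7, 5→4, 6→5, 7→0]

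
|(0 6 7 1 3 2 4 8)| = 8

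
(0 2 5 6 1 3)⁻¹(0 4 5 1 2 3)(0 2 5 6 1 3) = (0 2 4 6 3 5)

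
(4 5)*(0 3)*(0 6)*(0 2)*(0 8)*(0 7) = (0 3 6 2 8 7)(4 5)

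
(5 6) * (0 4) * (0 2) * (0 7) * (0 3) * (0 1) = (0 4 2 7 3 1) (5 6) 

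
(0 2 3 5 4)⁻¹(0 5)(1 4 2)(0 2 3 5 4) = (0 3 1)(2 4)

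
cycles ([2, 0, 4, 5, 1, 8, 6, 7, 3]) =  (0 2 4 1)(3 5 8)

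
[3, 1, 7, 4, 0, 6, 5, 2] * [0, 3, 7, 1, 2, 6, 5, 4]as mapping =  [0→1, 1→3, 2→4, 3→2, 4→0, 5→5, 6→6, 7→7]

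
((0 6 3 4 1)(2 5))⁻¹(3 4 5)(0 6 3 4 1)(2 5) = (1 2 4)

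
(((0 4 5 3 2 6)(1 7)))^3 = (0 3)(1 7)(2 4)(5 6)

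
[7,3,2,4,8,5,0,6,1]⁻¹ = [6,8,2,1,3,5,7,0,4]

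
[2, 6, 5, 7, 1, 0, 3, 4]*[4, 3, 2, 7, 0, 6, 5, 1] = [2, 5, 6, 1, 3, 4, 7, 0]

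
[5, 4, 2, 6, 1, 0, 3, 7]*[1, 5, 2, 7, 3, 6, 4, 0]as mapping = [0→6, 1→3, 2→2, 3→4, 4→5, 5→1, 6→7, 7→0]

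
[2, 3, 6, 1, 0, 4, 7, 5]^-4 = [6, 1, 7, 3, 2, 0, 5, 4]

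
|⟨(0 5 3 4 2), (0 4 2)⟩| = 60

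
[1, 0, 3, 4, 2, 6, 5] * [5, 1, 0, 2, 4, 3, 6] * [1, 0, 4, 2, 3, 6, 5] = [0, 6, 4, 3, 1, 5, 2]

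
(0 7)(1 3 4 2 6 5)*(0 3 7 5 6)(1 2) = (0 5 2)(1 7 3 4)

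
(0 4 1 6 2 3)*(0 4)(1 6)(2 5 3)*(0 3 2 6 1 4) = (0 3)(1 4)(2 6 5)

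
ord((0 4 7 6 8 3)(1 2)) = 6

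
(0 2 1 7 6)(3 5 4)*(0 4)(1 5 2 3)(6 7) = (0 3 2 5)(1 6 4)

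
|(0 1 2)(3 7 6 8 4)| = 15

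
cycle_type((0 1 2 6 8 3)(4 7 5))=3.6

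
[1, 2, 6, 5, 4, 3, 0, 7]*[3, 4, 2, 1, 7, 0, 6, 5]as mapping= [0→4, 1→2, 2→6, 3→0, 4→7, 5→1, 6→3, 7→5]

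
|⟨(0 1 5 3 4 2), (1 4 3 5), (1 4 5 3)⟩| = 720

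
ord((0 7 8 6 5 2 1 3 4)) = 9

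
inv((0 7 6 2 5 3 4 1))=(0 1 4 3 5 2 6 7)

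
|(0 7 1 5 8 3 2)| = 7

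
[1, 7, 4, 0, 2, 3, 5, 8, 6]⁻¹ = [3, 0, 4, 5, 2, 6, 8, 1, 7]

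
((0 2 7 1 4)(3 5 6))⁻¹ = (0 4 1 7 2)(3 6 5)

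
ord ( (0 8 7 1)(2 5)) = 4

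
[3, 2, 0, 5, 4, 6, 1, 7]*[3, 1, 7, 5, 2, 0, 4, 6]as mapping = [0→5, 1→7, 2→3, 3→0, 4→2, 5→4, 6→1, 7→6]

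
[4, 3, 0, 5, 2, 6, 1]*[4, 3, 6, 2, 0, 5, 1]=[0, 2, 4, 5, 6, 1, 3] 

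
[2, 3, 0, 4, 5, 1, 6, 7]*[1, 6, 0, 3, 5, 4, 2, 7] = [0, 3, 1, 5, 4, 6, 2, 7]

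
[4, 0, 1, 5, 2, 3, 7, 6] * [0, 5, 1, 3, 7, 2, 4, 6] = [7, 0, 5, 2, 1, 3, 6, 4]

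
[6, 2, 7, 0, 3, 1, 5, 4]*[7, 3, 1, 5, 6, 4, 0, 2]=[0, 1, 2, 7, 5, 3, 4, 6]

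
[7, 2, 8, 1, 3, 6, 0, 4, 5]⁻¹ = [6, 3, 1, 4, 7, 8, 5, 0, 2]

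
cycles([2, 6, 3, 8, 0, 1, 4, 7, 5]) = (0 2 3 8 5 1 6 4)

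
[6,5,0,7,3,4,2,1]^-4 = [2,5,6,7,3,4,0,1]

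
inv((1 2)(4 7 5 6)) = (1 2)(4 6 5 7)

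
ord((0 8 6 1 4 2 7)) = 7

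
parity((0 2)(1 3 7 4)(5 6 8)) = even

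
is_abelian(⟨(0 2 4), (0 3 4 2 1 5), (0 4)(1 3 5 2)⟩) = no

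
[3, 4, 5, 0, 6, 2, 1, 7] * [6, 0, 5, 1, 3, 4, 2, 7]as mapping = [0→1, 1→3, 2→4, 3→6, 4→2, 5→5, 6→0, 7→7]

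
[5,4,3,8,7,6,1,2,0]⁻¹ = [8,6,7,2,1,0,5,4,3]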